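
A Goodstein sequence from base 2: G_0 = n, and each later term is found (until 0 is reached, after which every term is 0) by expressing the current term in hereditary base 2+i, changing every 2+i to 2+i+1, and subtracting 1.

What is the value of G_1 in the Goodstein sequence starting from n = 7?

30

G_0=7  [base 2] 2^2 + 2 + 1  →[2↦3]→  3^3 + 3 + 1 = 31  −1 ⇒ G_1=30
G_1=30  [base 3] 3^3 + 3  →[3↦4]→  4^4 + 4 = 260  −1 ⇒ G_2=259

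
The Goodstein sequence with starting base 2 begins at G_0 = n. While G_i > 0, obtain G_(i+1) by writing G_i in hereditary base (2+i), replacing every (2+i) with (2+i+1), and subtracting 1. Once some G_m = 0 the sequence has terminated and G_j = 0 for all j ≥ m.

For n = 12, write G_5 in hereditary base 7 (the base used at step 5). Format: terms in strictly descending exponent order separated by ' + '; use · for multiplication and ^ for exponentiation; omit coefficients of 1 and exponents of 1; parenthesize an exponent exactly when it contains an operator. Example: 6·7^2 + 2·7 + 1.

(0) 12|_2 = 2^(2 + 1) + 2^2 ↦ 3^(3 + 1) + 3^3|_3 = 108 ⇒ 107
(1) 107|_3 = 3^(3 + 1) + 2·3^2 + 2·3 + 2 ↦ 4^(4 + 1) + 2·4^2 + 2·4 + 2|_4 = 1066 ⇒ 1065
(2) 1065|_4 = 4^(4 + 1) + 2·4^2 + 2·4 + 1 ↦ 5^(5 + 1) + 2·5^2 + 2·5 + 1|_5 = 15686 ⇒ 15685
(3) 15685|_5 = 5^(5 + 1) + 2·5^2 + 2·5 ↦ 6^(6 + 1) + 2·6^2 + 2·6|_6 = 280020 ⇒ 280019
(4) 280019|_6 = 6^(6 + 1) + 2·6^2 + 6 + 5 ↦ 7^(7 + 1) + 2·7^2 + 7 + 5|_7 = 5764911 ⇒ 5764910
(5) 5764910|_7 = 7^(7 + 1) + 2·7^2 + 7 + 4 ↦ 8^(8 + 1) + 2·8^2 + 8 + 4|_8 = 134217868 ⇒ 134217867

7^(7 + 1) + 2·7^2 + 7 + 4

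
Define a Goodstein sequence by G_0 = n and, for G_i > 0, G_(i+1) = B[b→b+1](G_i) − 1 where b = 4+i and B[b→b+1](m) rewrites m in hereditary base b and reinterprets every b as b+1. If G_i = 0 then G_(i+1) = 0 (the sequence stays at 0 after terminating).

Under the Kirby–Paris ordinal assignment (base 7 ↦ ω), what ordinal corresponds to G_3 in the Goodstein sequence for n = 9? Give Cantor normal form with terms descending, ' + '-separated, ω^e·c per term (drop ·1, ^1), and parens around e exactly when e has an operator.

G_0=9  [base 4] 2·4 + 1  →[4↦5]→  2·5 + 1 = 11  −1 ⇒ G_1=10
G_1=10  [base 5] 2·5  →[5↦6]→  2·6 = 12  −1 ⇒ G_2=11
G_2=11  [base 6] 6 + 5  →[6↦7]→  7 + 5 = 12  −1 ⇒ G_3=11
G_3=11  [base 7] 7 + 4  →[7↦8]→  8 + 4 = 12  −1 ⇒ G_4=11

ω + 4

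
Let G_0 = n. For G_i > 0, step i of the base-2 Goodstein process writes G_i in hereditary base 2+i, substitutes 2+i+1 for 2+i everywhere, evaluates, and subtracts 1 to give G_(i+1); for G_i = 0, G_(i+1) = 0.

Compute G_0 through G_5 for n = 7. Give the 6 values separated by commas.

7, 30, 259, 3127, 46657, 823543

G_0=7  [base 2] 2^2 + 2 + 1  →[2↦3]→  3^3 + 3 + 1 = 31  −1 ⇒ G_1=30
G_1=30  [base 3] 3^3 + 3  →[3↦4]→  4^4 + 4 = 260  −1 ⇒ G_2=259
G_2=259  [base 4] 4^4 + 3  →[4↦5]→  5^5 + 3 = 3128  −1 ⇒ G_3=3127
G_3=3127  [base 5] 5^5 + 2  →[5↦6]→  6^6 + 2 = 46658  −1 ⇒ G_4=46657
G_4=46657  [base 6] 6^6 + 1  →[6↦7]→  7^7 + 1 = 823544  −1 ⇒ G_5=823543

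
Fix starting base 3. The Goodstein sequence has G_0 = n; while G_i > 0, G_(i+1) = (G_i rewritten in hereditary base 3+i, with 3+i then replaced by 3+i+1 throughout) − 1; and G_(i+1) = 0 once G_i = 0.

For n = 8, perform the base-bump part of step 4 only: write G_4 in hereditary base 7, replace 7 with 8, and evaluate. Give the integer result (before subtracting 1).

G_0 = 8. HB_3(8) = 2·3 + 2. Bump = 10. G_1 = 9.
G_1 = 9. HB_4(9) = 2·4 + 1. Bump = 11. G_2 = 10.
G_2 = 10. HB_5(10) = 2·5. Bump = 12. G_3 = 11.
G_3 = 11. HB_6(11) = 6 + 5. Bump = 12. G_4 = 11.
G_4 = 11. HB_7(11) = 7 + 4. Bump = 12. G_5 = 11.

12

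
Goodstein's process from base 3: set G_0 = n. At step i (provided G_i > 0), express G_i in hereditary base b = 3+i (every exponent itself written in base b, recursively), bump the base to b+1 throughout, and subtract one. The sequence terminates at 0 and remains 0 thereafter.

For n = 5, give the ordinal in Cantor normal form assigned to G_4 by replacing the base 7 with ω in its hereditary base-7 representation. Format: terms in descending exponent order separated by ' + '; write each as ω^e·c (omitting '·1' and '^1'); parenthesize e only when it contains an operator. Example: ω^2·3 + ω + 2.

4

base 3: 5 = 3 + 2; at 4: 4 + 2 = 6; next = 5
base 4: 5 = 4 + 1; at 5: 5 + 1 = 6; next = 5
base 5: 5 = 5; at 6: 6 = 6; next = 5
base 6: 5 = 5; at 7: 5 = 5; next = 4
base 7: 4 = 4; at 8: 4 = 4; next = 3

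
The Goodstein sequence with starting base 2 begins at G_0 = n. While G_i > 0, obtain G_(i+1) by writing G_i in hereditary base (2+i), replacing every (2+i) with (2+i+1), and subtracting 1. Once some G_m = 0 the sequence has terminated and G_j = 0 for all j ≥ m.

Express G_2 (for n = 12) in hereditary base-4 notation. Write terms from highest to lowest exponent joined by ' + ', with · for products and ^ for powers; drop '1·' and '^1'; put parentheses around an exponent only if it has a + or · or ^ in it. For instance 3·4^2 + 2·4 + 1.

base 2: 12 = 2^(2 + 1) + 2^2; at 3: 3^(3 + 1) + 3^3 = 108; next = 107
base 3: 107 = 3^(3 + 1) + 2·3^2 + 2·3 + 2; at 4: 4^(4 + 1) + 2·4^2 + 2·4 + 2 = 1066; next = 1065
base 4: 1065 = 4^(4 + 1) + 2·4^2 + 2·4 + 1; at 5: 5^(5 + 1) + 2·5^2 + 2·5 + 1 = 15686; next = 15685

4^(4 + 1) + 2·4^2 + 2·4 + 1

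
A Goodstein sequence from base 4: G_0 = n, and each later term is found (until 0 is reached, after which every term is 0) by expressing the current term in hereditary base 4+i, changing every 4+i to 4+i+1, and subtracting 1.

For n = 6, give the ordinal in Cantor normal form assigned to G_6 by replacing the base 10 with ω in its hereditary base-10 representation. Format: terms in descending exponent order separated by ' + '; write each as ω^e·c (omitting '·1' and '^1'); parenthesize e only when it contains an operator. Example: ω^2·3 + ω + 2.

3

i=0: 6 = 4 + 2 (b=4); 4→5: 5 + 2 = 7; 7−1 = 6
i=1: 6 = 5 + 1 (b=5); 5→6: 6 + 1 = 7; 7−1 = 6
i=2: 6 = 6 (b=6); 6→7: 7 = 7; 7−1 = 6
i=3: 6 = 6 (b=7); 7→8: 6 = 6; 6−1 = 5
i=4: 5 = 5 (b=8); 8→9: 5 = 5; 5−1 = 4
i=5: 4 = 4 (b=9); 9→10: 4 = 4; 4−1 = 3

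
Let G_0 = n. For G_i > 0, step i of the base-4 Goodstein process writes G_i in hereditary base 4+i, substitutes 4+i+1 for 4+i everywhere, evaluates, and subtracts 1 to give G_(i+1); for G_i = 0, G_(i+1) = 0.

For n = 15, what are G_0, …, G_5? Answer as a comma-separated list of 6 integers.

15, 17, 19, 21, 23, 24

G_0=15  [base 4] 3·4 + 3  →[4↦5]→  3·5 + 3 = 18  −1 ⇒ G_1=17
G_1=17  [base 5] 3·5 + 2  →[5↦6]→  3·6 + 2 = 20  −1 ⇒ G_2=19
G_2=19  [base 6] 3·6 + 1  →[6↦7]→  3·7 + 1 = 22  −1 ⇒ G_3=21
G_3=21  [base 7] 3·7  →[7↦8]→  3·8 = 24  −1 ⇒ G_4=23
G_4=23  [base 8] 2·8 + 7  →[8↦9]→  2·9 + 7 = 25  −1 ⇒ G_5=24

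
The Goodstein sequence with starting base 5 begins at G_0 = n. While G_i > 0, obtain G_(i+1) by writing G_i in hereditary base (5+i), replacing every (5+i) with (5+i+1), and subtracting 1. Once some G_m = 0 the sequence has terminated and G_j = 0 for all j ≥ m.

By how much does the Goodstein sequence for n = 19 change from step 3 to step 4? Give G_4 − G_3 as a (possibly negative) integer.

2

i=0: 19 = 3·5 + 4 (b=5); 5→6: 3·6 + 4 = 22; 22−1 = 21
i=1: 21 = 3·6 + 3 (b=6); 6→7: 3·7 + 3 = 24; 24−1 = 23
i=2: 23 = 3·7 + 2 (b=7); 7→8: 3·8 + 2 = 26; 26−1 = 25
i=3: 25 = 3·8 + 1 (b=8); 8→9: 3·9 + 1 = 28; 28−1 = 27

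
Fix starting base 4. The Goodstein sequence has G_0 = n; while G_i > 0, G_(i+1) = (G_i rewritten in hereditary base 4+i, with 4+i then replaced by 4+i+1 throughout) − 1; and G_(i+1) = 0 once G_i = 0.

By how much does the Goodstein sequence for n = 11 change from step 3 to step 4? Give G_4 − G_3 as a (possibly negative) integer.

step 0: 11 = 2·4 + 3; sub 5 for 4: 2·5 + 3; = 13; G_1 = 13−1 = 12
step 1: 12 = 2·5 + 2; sub 6 for 5: 2·6 + 2; = 14; G_2 = 14−1 = 13
step 2: 13 = 2·6 + 1; sub 7 for 6: 2·7 + 1; = 15; G_3 = 15−1 = 14
step 3: 14 = 2·7; sub 8 for 7: 2·8; = 16; G_4 = 16−1 = 15

1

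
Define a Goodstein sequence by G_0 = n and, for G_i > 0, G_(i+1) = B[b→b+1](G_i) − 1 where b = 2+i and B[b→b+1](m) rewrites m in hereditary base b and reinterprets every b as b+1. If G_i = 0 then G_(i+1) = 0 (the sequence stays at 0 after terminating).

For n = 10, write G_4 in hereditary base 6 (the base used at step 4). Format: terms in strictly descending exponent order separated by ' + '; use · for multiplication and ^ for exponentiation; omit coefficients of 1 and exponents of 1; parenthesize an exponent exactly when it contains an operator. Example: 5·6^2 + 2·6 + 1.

5·6^6 + 5·6^5 + 5·6^4 + 5·6^3 + 5·6^2 + 5·6 + 5

(0) 10|_2 = 2^(2 + 1) + 2 ↦ 3^(3 + 1) + 3|_3 = 84 ⇒ 83
(1) 83|_3 = 3^(3 + 1) + 2 ↦ 4^(4 + 1) + 2|_4 = 1026 ⇒ 1025
(2) 1025|_4 = 4^(4 + 1) + 1 ↦ 5^(5 + 1) + 1|_5 = 15626 ⇒ 15625
(3) 15625|_5 = 5^(5 + 1) ↦ 6^(6 + 1)|_6 = 279936 ⇒ 279935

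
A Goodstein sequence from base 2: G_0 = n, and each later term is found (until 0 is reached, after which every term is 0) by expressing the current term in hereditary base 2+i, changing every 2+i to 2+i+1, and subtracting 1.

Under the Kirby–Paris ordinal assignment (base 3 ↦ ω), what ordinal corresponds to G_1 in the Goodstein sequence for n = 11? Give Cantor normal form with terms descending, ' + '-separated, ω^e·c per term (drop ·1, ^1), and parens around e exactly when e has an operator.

ω^(ω + 1) + ω

(0) 11|_2 = 2^(2 + 1) + 2 + 1 ↦ 3^(3 + 1) + 3 + 1|_3 = 85 ⇒ 84
(1) 84|_3 = 3^(3 + 1) + 3 ↦ 4^(4 + 1) + 4|_4 = 1028 ⇒ 1027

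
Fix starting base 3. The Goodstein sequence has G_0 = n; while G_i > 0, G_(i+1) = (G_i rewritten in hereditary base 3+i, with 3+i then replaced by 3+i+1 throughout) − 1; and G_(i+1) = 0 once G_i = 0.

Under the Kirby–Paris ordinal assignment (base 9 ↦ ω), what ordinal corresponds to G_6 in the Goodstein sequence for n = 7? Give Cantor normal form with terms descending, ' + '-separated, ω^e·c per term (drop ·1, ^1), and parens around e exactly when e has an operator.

i=0: 7 = 2·3 + 1 (b=3); 3→4: 2·4 + 1 = 9; 9−1 = 8
i=1: 8 = 2·4 (b=4); 4→5: 2·5 = 10; 10−1 = 9
i=2: 9 = 5 + 4 (b=5); 5→6: 6 + 4 = 10; 10−1 = 9
i=3: 9 = 6 + 3 (b=6); 6→7: 7 + 3 = 10; 10−1 = 9
i=4: 9 = 7 + 2 (b=7); 7→8: 8 + 2 = 10; 10−1 = 9
i=5: 9 = 8 + 1 (b=8); 8→9: 9 + 1 = 10; 10−1 = 9
i=6: 9 = 9 (b=9); 9→10: 10 = 10; 10−1 = 9

ω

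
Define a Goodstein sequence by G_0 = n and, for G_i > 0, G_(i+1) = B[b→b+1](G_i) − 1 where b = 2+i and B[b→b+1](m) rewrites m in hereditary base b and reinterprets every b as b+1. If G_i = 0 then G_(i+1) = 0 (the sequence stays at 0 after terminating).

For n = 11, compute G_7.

i=0: 11 = 2^(2 + 1) + 2 + 1 (b=2); 2→3: 3^(3 + 1) + 3 + 1 = 85; 85−1 = 84
i=1: 84 = 3^(3 + 1) + 3 (b=3); 3→4: 4^(4 + 1) + 4 = 1028; 1028−1 = 1027
i=2: 1027 = 4^(4 + 1) + 3 (b=4); 4→5: 5^(5 + 1) + 3 = 15628; 15628−1 = 15627
i=3: 15627 = 5^(5 + 1) + 2 (b=5); 5→6: 6^(6 + 1) + 2 = 279938; 279938−1 = 279937
i=4: 279937 = 6^(6 + 1) + 1 (b=6); 6→7: 7^(7 + 1) + 1 = 5764802; 5764802−1 = 5764801
i=5: 5764801 = 7^(7 + 1) (b=7); 7→8: 8^(8 + 1) = 134217728; 134217728−1 = 134217727
i=6: 134217727 = 7·8^8 + 7·8^7 + 7·8^6 + 7·8^5 + 7·8^4 + 7·8^3 + 7·8^2 + 7·8 + 7 (b=8); 8→9: 7·9^9 + 7·9^7 + 7·9^6 + 7·9^5 + 7·9^4 + 7·9^3 + 7·9^2 + 7·9 + 7 = 2749609303; 2749609303−1 = 2749609302

2749609302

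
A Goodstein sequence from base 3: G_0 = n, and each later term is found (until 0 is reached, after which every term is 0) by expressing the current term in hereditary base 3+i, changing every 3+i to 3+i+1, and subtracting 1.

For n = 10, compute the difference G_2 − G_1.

8

G_0=10  [base 3] 3^2 + 1  →[3↦4]→  4^2 + 1 = 17  −1 ⇒ G_1=16
G_1=16  [base 4] 4^2  →[4↦5]→  5^2 = 25  −1 ⇒ G_2=24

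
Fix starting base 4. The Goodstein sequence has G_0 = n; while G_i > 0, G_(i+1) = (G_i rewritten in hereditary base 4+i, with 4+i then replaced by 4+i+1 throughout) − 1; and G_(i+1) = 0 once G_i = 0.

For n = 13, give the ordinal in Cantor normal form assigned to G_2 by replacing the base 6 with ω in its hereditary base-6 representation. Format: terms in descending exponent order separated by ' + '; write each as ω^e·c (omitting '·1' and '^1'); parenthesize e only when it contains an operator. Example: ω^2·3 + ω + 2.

G_0 = 13. HB_4(13) = 3·4 + 1. Bump = 16. G_1 = 15.
G_1 = 15. HB_5(15) = 3·5. Bump = 18. G_2 = 17.
G_2 = 17. HB_6(17) = 2·6 + 5. Bump = 19. G_3 = 18.

ω·2 + 5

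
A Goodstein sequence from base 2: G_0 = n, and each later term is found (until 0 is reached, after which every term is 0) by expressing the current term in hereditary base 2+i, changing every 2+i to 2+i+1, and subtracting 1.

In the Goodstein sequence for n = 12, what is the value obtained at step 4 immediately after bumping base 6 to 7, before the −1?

G_0=12  [base 2] 2^(2 + 1) + 2^2  →[2↦3]→  3^(3 + 1) + 3^3 = 108  −1 ⇒ G_1=107
G_1=107  [base 3] 3^(3 + 1) + 2·3^2 + 2·3 + 2  →[3↦4]→  4^(4 + 1) + 2·4^2 + 2·4 + 2 = 1066  −1 ⇒ G_2=1065
G_2=1065  [base 4] 4^(4 + 1) + 2·4^2 + 2·4 + 1  →[4↦5]→  5^(5 + 1) + 2·5^2 + 2·5 + 1 = 15686  −1 ⇒ G_3=15685
G_3=15685  [base 5] 5^(5 + 1) + 2·5^2 + 2·5  →[5↦6]→  6^(6 + 1) + 2·6^2 + 2·6 = 280020  −1 ⇒ G_4=280019
G_4=280019  [base 6] 6^(6 + 1) + 2·6^2 + 6 + 5  →[6↦7]→  7^(7 + 1) + 2·7^2 + 7 + 5 = 5764911  −1 ⇒ G_5=5764910

5764911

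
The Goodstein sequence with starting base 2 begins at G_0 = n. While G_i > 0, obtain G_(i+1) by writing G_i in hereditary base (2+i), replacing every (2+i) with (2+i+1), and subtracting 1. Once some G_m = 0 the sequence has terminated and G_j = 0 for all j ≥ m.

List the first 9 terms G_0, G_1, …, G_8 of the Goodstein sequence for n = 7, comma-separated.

7, 30, 259, 3127, 46657, 823543, 16777215, 37665879, 77777775

(0) 7|_2 = 2^2 + 2 + 1 ↦ 3^3 + 3 + 1|_3 = 31 ⇒ 30
(1) 30|_3 = 3^3 + 3 ↦ 4^4 + 4|_4 = 260 ⇒ 259
(2) 259|_4 = 4^4 + 3 ↦ 5^5 + 3|_5 = 3128 ⇒ 3127
(3) 3127|_5 = 5^5 + 2 ↦ 6^6 + 2|_6 = 46658 ⇒ 46657
(4) 46657|_6 = 6^6 + 1 ↦ 7^7 + 1|_7 = 823544 ⇒ 823543
(5) 823543|_7 = 7^7 ↦ 8^8|_8 = 16777216 ⇒ 16777215
(6) 16777215|_8 = 7·8^7 + 7·8^6 + 7·8^5 + 7·8^4 + 7·8^3 + 7·8^2 + 7·8 + 7 ↦ 7·9^7 + 7·9^6 + 7·9^5 + 7·9^4 + 7·9^3 + 7·9^2 + 7·9 + 7|_9 = 37665880 ⇒ 37665879
(7) 37665879|_9 = 7·9^7 + 7·9^6 + 7·9^5 + 7·9^4 + 7·9^3 + 7·9^2 + 7·9 + 6 ↦ 7·10^7 + 7·10^6 + 7·10^5 + 7·10^4 + 7·10^3 + 7·10^2 + 7·10 + 6|_10 = 77777776 ⇒ 77777775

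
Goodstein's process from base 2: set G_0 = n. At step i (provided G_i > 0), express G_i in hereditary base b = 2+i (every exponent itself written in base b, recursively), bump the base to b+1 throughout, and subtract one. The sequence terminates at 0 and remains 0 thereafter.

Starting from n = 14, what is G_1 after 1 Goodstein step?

(0) 14|_2 = 2^(2 + 1) + 2^2 + 2 ↦ 3^(3 + 1) + 3^3 + 3|_3 = 111 ⇒ 110
(1) 110|_3 = 3^(3 + 1) + 3^3 + 2 ↦ 4^(4 + 1) + 4^4 + 2|_4 = 1282 ⇒ 1281

110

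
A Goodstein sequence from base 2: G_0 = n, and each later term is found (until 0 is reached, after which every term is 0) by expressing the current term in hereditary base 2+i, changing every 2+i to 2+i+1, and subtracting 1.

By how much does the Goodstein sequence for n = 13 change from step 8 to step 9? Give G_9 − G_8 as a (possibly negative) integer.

step 0: 13 = 2^(2 + 1) + 2^2 + 1; sub 3 for 2: 3^(3 + 1) + 3^3 + 1; = 109; G_1 = 109−1 = 108
step 1: 108 = 3^(3 + 1) + 3^3; sub 4 for 3: 4^(4 + 1) + 4^4; = 1280; G_2 = 1280−1 = 1279
step 2: 1279 = 4^(4 + 1) + 3·4^3 + 3·4^2 + 3·4 + 3; sub 5 for 4: 5^(5 + 1) + 3·5^3 + 3·5^2 + 3·5 + 3; = 16093; G_3 = 16093−1 = 16092
step 3: 16092 = 5^(5 + 1) + 3·5^3 + 3·5^2 + 3·5 + 2; sub 6 for 5: 6^(6 + 1) + 3·6^3 + 3·6^2 + 3·6 + 2; = 280712; G_4 = 280712−1 = 280711
step 4: 280711 = 6^(6 + 1) + 3·6^3 + 3·6^2 + 3·6 + 1; sub 7 for 6: 7^(7 + 1) + 3·7^3 + 3·7^2 + 3·7 + 1; = 5765999; G_5 = 5765999−1 = 5765998
step 5: 5765998 = 7^(7 + 1) + 3·7^3 + 3·7^2 + 3·7; sub 8 for 7: 8^(8 + 1) + 3·8^3 + 3·8^2 + 3·8; = 134219480; G_6 = 134219480−1 = 134219479
step 6: 134219479 = 8^(8 + 1) + 3·8^3 + 3·8^2 + 2·8 + 7; sub 9 for 8: 9^(9 + 1) + 3·9^3 + 3·9^2 + 2·9 + 7; = 3486786856; G_7 = 3486786856−1 = 3486786855
step 7: 3486786855 = 9^(9 + 1) + 3·9^3 + 3·9^2 + 2·9 + 6; sub 10 for 9: 10^(10 + 1) + 3·10^3 + 3·10^2 + 2·10 + 6; = 100000003326; G_8 = 100000003326−1 = 100000003325
step 8: 100000003325 = 10^(10 + 1) + 3·10^3 + 3·10^2 + 2·10 + 5; sub 11 for 10: 11^(11 + 1) + 3·11^3 + 3·11^2 + 2·11 + 5; = 3138428381104; G_9 = 3138428381104−1 = 3138428381103

3038428377778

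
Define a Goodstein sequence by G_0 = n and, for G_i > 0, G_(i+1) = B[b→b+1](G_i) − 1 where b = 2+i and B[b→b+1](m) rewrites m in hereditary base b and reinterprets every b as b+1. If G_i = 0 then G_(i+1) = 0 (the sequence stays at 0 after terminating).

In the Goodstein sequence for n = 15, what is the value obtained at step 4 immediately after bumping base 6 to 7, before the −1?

[0] 15 ≡ 2^(2 + 1) + 2^2 + 2 + 1 (base 2). Lift 3: 112. −1: 111.
[1] 111 ≡ 3^(3 + 1) + 3^3 + 3 (base 3). Lift 4: 1284. −1: 1283.
[2] 1283 ≡ 4^(4 + 1) + 4^4 + 3 (base 4). Lift 5: 18753. −1: 18752.
[3] 18752 ≡ 5^(5 + 1) + 5^5 + 2 (base 5). Lift 6: 326594. −1: 326593.

6588345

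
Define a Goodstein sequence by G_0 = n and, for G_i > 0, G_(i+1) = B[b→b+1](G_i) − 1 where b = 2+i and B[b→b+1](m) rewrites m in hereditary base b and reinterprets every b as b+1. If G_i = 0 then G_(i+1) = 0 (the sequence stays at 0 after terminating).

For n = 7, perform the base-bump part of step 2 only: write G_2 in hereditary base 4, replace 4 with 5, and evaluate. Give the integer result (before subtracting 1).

3128

7 —HB2→ 2^2 + 2 + 1 —bump→ 3^3 + 3 + 1 = 31 —(−1)→ 30
30 —HB3→ 3^3 + 3 —bump→ 4^4 + 4 = 260 —(−1)→ 259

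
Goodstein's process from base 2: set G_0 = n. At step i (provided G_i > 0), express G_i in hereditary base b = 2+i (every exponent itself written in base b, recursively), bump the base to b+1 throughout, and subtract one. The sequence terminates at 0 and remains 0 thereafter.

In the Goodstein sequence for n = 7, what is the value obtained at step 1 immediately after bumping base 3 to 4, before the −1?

260

base 2: 7 = 2^2 + 2 + 1; at 3: 3^3 + 3 + 1 = 31; next = 30
base 3: 30 = 3^3 + 3; at 4: 4^4 + 4 = 260; next = 259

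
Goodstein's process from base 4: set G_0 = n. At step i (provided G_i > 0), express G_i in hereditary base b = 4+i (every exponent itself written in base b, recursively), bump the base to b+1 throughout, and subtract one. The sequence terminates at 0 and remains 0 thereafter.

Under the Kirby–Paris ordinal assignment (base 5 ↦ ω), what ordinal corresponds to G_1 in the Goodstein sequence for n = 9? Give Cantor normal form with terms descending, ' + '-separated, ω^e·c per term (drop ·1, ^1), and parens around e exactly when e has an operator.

[0] 9 ≡ 2·4 + 1 (base 4). Lift 5: 11. −1: 10.
[1] 10 ≡ 2·5 (base 5). Lift 6: 12. −1: 11.

ω·2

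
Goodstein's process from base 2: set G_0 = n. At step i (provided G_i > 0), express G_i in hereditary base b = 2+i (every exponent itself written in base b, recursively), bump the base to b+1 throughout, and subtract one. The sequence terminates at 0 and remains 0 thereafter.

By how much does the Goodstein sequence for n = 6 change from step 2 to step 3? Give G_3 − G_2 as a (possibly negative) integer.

[0] 6 ≡ 2^2 + 2 (base 2). Lift 3: 30. −1: 29.
[1] 29 ≡ 3^3 + 2 (base 3). Lift 4: 258. −1: 257.
[2] 257 ≡ 4^4 + 1 (base 4). Lift 5: 3126. −1: 3125.

2868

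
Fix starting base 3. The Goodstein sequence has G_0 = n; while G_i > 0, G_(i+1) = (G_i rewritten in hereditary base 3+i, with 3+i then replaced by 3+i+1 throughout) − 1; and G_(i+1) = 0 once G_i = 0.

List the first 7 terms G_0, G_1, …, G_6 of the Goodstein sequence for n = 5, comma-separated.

5, 5, 5, 5, 4, 3, 2

base 3: 5 = 3 + 2; at 4: 4 + 2 = 6; next = 5
base 4: 5 = 4 + 1; at 5: 5 + 1 = 6; next = 5
base 5: 5 = 5; at 6: 6 = 6; next = 5
base 6: 5 = 5; at 7: 5 = 5; next = 4
base 7: 4 = 4; at 8: 4 = 4; next = 3
base 8: 3 = 3; at 9: 3 = 3; next = 2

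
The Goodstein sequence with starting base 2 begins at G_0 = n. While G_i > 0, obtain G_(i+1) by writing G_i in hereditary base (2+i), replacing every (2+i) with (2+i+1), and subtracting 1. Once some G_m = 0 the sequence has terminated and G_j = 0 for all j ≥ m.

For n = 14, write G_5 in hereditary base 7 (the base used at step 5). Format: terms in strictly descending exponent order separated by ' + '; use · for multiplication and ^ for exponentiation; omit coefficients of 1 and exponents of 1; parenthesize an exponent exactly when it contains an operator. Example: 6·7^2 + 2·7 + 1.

7^(7 + 1) + 5·7^5 + 5·7^4 + 5·7^3 + 5·7^2 + 5·7 + 4

G_0 = 14. HB_2(14) = 2^(2 + 1) + 2^2 + 2. Bump = 111. G_1 = 110.
G_1 = 110. HB_3(110) = 3^(3 + 1) + 3^3 + 2. Bump = 1282. G_2 = 1281.
G_2 = 1281. HB_4(1281) = 4^(4 + 1) + 4^4 + 1. Bump = 18751. G_3 = 18750.
G_3 = 18750. HB_5(18750) = 5^(5 + 1) + 5^5. Bump = 326592. G_4 = 326591.
G_4 = 326591. HB_6(326591) = 6^(6 + 1) + 5·6^5 + 5·6^4 + 5·6^3 + 5·6^2 + 5·6 + 5. Bump = 5862841. G_5 = 5862840.
G_5 = 5862840. HB_7(5862840) = 7^(7 + 1) + 5·7^5 + 5·7^4 + 5·7^3 + 5·7^2 + 5·7 + 4. Bump = 134404972. G_6 = 134404971.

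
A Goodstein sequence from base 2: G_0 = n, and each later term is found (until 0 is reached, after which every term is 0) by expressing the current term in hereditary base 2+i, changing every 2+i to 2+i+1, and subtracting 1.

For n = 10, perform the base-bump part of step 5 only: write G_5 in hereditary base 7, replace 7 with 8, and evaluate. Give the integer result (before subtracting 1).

i=0: 10 = 2^(2 + 1) + 2 (b=2); 2→3: 3^(3 + 1) + 3 = 84; 84−1 = 83
i=1: 83 = 3^(3 + 1) + 2 (b=3); 3→4: 4^(4 + 1) + 2 = 1026; 1026−1 = 1025
i=2: 1025 = 4^(4 + 1) + 1 (b=4); 4→5: 5^(5 + 1) + 1 = 15626; 15626−1 = 15625
i=3: 15625 = 5^(5 + 1) (b=5); 5→6: 6^(6 + 1) = 279936; 279936−1 = 279935
i=4: 279935 = 5·6^6 + 5·6^5 + 5·6^4 + 5·6^3 + 5·6^2 + 5·6 + 5 (b=6); 6→7: 5·7^7 + 5·7^5 + 5·7^4 + 5·7^3 + 5·7^2 + 5·7 + 5 = 4215755; 4215755−1 = 4215754
i=5: 4215754 = 5·7^7 + 5·7^5 + 5·7^4 + 5·7^3 + 5·7^2 + 5·7 + 4 (b=7); 7→8: 5·8^8 + 5·8^5 + 5·8^4 + 5·8^3 + 5·8^2 + 5·8 + 4 = 84073324; 84073324−1 = 84073323

84073324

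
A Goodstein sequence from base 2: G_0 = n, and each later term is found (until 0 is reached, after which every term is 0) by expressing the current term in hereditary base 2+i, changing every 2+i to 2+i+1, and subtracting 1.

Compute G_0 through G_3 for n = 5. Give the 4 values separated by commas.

5, 27, 255, 467

G_0=5  [base 2] 2^2 + 1  →[2↦3]→  3^3 + 1 = 28  −1 ⇒ G_1=27
G_1=27  [base 3] 3^3  →[3↦4]→  4^4 = 256  −1 ⇒ G_2=255
G_2=255  [base 4] 3·4^3 + 3·4^2 + 3·4 + 3  →[4↦5]→  3·5^3 + 3·5^2 + 3·5 + 3 = 468  −1 ⇒ G_3=467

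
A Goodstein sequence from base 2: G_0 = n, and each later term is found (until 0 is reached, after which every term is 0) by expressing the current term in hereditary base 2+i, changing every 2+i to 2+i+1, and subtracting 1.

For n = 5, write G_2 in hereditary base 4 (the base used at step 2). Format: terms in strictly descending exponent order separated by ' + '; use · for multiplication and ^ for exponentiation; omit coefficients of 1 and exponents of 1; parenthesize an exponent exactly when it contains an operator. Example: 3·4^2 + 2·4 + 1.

3·4^3 + 3·4^2 + 3·4 + 3

(0) 5|_2 = 2^2 + 1 ↦ 3^3 + 1|_3 = 28 ⇒ 27
(1) 27|_3 = 3^3 ↦ 4^4|_4 = 256 ⇒ 255
(2) 255|_4 = 3·4^3 + 3·4^2 + 3·4 + 3 ↦ 3·5^3 + 3·5^2 + 3·5 + 3|_5 = 468 ⇒ 467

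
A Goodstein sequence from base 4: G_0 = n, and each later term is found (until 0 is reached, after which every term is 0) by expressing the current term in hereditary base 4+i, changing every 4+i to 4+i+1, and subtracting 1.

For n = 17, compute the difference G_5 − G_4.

4

base 4: 17 = 4^2 + 1; at 5: 5^2 + 1 = 26; next = 25
base 5: 25 = 5^2; at 6: 6^2 = 36; next = 35
base 6: 35 = 5·6 + 5; at 7: 5·7 + 5 = 40; next = 39
base 7: 39 = 5·7 + 4; at 8: 5·8 + 4 = 44; next = 43
base 8: 43 = 5·8 + 3; at 9: 5·9 + 3 = 48; next = 47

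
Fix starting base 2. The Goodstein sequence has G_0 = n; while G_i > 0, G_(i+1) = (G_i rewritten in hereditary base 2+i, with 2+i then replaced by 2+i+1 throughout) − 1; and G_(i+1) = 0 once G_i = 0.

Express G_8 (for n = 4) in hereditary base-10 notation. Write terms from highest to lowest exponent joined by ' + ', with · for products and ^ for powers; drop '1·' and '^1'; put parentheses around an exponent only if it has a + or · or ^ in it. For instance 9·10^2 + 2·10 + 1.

step 0: 4 = 2^2; sub 3 for 2: 3^3; = 27; G_1 = 27−1 = 26
step 1: 26 = 2·3^2 + 2·3 + 2; sub 4 for 3: 2·4^2 + 2·4 + 2; = 42; G_2 = 42−1 = 41
step 2: 41 = 2·4^2 + 2·4 + 1; sub 5 for 4: 2·5^2 + 2·5 + 1; = 61; G_3 = 61−1 = 60
step 3: 60 = 2·5^2 + 2·5; sub 6 for 5: 2·6^2 + 2·6; = 84; G_4 = 84−1 = 83
step 4: 83 = 2·6^2 + 6 + 5; sub 7 for 6: 2·7^2 + 7 + 5; = 110; G_5 = 110−1 = 109
step 5: 109 = 2·7^2 + 7 + 4; sub 8 for 7: 2·8^2 + 8 + 4; = 140; G_6 = 140−1 = 139
step 6: 139 = 2·8^2 + 8 + 3; sub 9 for 8: 2·9^2 + 9 + 3; = 174; G_7 = 174−1 = 173
step 7: 173 = 2·9^2 + 9 + 2; sub 10 for 9: 2·10^2 + 10 + 2; = 212; G_8 = 212−1 = 211
step 8: 211 = 2·10^2 + 10 + 1; sub 11 for 10: 2·11^2 + 11 + 1; = 254; G_9 = 254−1 = 253

2·10^2 + 10 + 1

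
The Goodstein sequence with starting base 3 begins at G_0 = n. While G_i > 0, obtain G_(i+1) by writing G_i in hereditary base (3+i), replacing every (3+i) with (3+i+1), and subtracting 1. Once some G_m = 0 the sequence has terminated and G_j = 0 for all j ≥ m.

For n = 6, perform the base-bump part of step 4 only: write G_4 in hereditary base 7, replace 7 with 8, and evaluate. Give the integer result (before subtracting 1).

8

i=0: 6 = 2·3 (b=3); 3→4: 2·4 = 8; 8−1 = 7
i=1: 7 = 4 + 3 (b=4); 4→5: 5 + 3 = 8; 8−1 = 7
i=2: 7 = 5 + 2 (b=5); 5→6: 6 + 2 = 8; 8−1 = 7
i=3: 7 = 6 + 1 (b=6); 6→7: 7 + 1 = 8; 8−1 = 7
i=4: 7 = 7 (b=7); 7→8: 8 = 8; 8−1 = 7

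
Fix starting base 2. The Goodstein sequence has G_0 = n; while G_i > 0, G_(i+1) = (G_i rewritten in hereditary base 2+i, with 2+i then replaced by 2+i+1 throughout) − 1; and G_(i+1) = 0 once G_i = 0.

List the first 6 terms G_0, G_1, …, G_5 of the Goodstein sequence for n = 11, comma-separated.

G_0=11  [base 2] 2^(2 + 1) + 2 + 1  →[2↦3]→  3^(3 + 1) + 3 + 1 = 85  −1 ⇒ G_1=84
G_1=84  [base 3] 3^(3 + 1) + 3  →[3↦4]→  4^(4 + 1) + 4 = 1028  −1 ⇒ G_2=1027
G_2=1027  [base 4] 4^(4 + 1) + 3  →[4↦5]→  5^(5 + 1) + 3 = 15628  −1 ⇒ G_3=15627
G_3=15627  [base 5] 5^(5 + 1) + 2  →[5↦6]→  6^(6 + 1) + 2 = 279938  −1 ⇒ G_4=279937
G_4=279937  [base 6] 6^(6 + 1) + 1  →[6↦7]→  7^(7 + 1) + 1 = 5764802  −1 ⇒ G_5=5764801

11, 84, 1027, 15627, 279937, 5764801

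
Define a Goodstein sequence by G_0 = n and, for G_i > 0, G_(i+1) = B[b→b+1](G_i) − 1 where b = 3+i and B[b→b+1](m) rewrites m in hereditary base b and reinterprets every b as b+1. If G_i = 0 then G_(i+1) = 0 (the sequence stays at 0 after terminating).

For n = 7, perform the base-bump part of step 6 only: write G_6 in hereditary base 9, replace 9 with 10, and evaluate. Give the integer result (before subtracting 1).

10

G_0 = 7. HB_3(7) = 2·3 + 1. Bump = 9. G_1 = 8.
G_1 = 8. HB_4(8) = 2·4. Bump = 10. G_2 = 9.
G_2 = 9. HB_5(9) = 5 + 4. Bump = 10. G_3 = 9.
G_3 = 9. HB_6(9) = 6 + 3. Bump = 10. G_4 = 9.
G_4 = 9. HB_7(9) = 7 + 2. Bump = 10. G_5 = 9.
G_5 = 9. HB_8(9) = 8 + 1. Bump = 10. G_6 = 9.
G_6 = 9. HB_9(9) = 9. Bump = 10. G_7 = 9.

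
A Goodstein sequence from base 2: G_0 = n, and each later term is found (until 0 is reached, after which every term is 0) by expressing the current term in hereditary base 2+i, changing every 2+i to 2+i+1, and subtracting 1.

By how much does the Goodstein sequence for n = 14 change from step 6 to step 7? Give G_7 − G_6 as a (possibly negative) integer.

3352711577

base 2: 14 = 2^(2 + 1) + 2^2 + 2; at 3: 3^(3 + 1) + 3^3 + 3 = 111; next = 110
base 3: 110 = 3^(3 + 1) + 3^3 + 2; at 4: 4^(4 + 1) + 4^4 + 2 = 1282; next = 1281
base 4: 1281 = 4^(4 + 1) + 4^4 + 1; at 5: 5^(5 + 1) + 5^5 + 1 = 18751; next = 18750
base 5: 18750 = 5^(5 + 1) + 5^5; at 6: 6^(6 + 1) + 6^6 = 326592; next = 326591
base 6: 326591 = 6^(6 + 1) + 5·6^5 + 5·6^4 + 5·6^3 + 5·6^2 + 5·6 + 5; at 7: 7^(7 + 1) + 5·7^5 + 5·7^4 + 5·7^3 + 5·7^2 + 5·7 + 5 = 5862841; next = 5862840
base 7: 5862840 = 7^(7 + 1) + 5·7^5 + 5·7^4 + 5·7^3 + 5·7^2 + 5·7 + 4; at 8: 8^(8 + 1) + 5·8^5 + 5·8^4 + 5·8^3 + 5·8^2 + 5·8 + 4 = 134404972; next = 134404971
base 8: 134404971 = 8^(8 + 1) + 5·8^5 + 5·8^4 + 5·8^3 + 5·8^2 + 5·8 + 3; at 9: 9^(9 + 1) + 5·9^5 + 5·9^4 + 5·9^3 + 5·9^2 + 5·9 + 3 = 3487116549; next = 3487116548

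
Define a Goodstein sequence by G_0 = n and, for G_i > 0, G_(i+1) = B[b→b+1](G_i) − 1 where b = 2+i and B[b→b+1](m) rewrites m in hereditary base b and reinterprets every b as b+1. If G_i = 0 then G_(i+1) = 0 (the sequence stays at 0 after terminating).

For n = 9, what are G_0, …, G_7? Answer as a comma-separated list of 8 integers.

i=0: 9 = 2^(2 + 1) + 1 (b=2); 2→3: 3^(3 + 1) + 1 = 82; 82−1 = 81
i=1: 81 = 3^(3 + 1) (b=3); 3→4: 4^(4 + 1) = 1024; 1024−1 = 1023
i=2: 1023 = 3·4^4 + 3·4^3 + 3·4^2 + 3·4 + 3 (b=4); 4→5: 3·5^5 + 3·5^3 + 3·5^2 + 3·5 + 3 = 9843; 9843−1 = 9842
i=3: 9842 = 3·5^5 + 3·5^3 + 3·5^2 + 3·5 + 2 (b=5); 5→6: 3·6^6 + 3·6^3 + 3·6^2 + 3·6 + 2 = 140744; 140744−1 = 140743
i=4: 140743 = 3·6^6 + 3·6^3 + 3·6^2 + 3·6 + 1 (b=6); 6→7: 3·7^7 + 3·7^3 + 3·7^2 + 3·7 + 1 = 2471827; 2471827−1 = 2471826
i=5: 2471826 = 3·7^7 + 3·7^3 + 3·7^2 + 3·7 (b=7); 7→8: 3·8^8 + 3·8^3 + 3·8^2 + 3·8 = 50333400; 50333400−1 = 50333399
i=6: 50333399 = 3·8^8 + 3·8^3 + 3·8^2 + 2·8 + 7 (b=8); 8→9: 3·9^9 + 3·9^3 + 3·9^2 + 2·9 + 7 = 1162263922; 1162263922−1 = 1162263921

9, 81, 1023, 9842, 140743, 2471826, 50333399, 1162263921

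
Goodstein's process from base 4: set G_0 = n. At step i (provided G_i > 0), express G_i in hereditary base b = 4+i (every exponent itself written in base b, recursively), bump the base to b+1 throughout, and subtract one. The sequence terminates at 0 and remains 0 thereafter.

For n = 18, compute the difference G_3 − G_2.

12

(0) 18|_4 = 4^2 + 2 ↦ 5^2 + 2|_5 = 27 ⇒ 26
(1) 26|_5 = 5^2 + 1 ↦ 6^2 + 1|_6 = 37 ⇒ 36
(2) 36|_6 = 6^2 ↦ 7^2|_7 = 49 ⇒ 48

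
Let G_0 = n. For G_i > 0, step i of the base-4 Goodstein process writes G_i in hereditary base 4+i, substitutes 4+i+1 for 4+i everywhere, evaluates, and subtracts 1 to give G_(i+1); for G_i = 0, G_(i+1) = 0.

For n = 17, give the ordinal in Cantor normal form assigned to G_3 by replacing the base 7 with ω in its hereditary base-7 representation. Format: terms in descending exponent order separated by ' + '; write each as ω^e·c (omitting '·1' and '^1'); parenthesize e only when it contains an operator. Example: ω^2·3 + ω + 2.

step 0: 17 = 4^2 + 1; sub 5 for 4: 5^2 + 1; = 26; G_1 = 26−1 = 25
step 1: 25 = 5^2; sub 6 for 5: 6^2; = 36; G_2 = 36−1 = 35
step 2: 35 = 5·6 + 5; sub 7 for 6: 5·7 + 5; = 40; G_3 = 40−1 = 39

ω·5 + 4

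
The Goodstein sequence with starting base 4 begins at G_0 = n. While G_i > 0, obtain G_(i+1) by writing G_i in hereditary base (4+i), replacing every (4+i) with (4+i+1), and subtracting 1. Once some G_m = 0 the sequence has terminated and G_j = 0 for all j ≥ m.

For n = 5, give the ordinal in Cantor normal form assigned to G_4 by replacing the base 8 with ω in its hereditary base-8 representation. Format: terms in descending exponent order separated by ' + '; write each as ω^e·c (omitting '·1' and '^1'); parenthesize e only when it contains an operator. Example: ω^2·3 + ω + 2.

step 0: 5 = 4 + 1; sub 5 for 4: 5 + 1; = 6; G_1 = 6−1 = 5
step 1: 5 = 5; sub 6 for 5: 6; = 6; G_2 = 6−1 = 5
step 2: 5 = 5; sub 7 for 6: 5; = 5; G_3 = 5−1 = 4
step 3: 4 = 4; sub 8 for 7: 4; = 4; G_4 = 4−1 = 3
step 4: 3 = 3; sub 9 for 8: 3; = 3; G_5 = 3−1 = 2

3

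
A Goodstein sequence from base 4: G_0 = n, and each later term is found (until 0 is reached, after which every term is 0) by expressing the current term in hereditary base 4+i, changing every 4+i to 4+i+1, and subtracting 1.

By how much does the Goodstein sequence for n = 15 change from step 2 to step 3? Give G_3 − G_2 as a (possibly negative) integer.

i=0: 15 = 3·4 + 3 (b=4); 4→5: 3·5 + 3 = 18; 18−1 = 17
i=1: 17 = 3·5 + 2 (b=5); 5→6: 3·6 + 2 = 20; 20−1 = 19
i=2: 19 = 3·6 + 1 (b=6); 6→7: 3·7 + 1 = 22; 22−1 = 21

2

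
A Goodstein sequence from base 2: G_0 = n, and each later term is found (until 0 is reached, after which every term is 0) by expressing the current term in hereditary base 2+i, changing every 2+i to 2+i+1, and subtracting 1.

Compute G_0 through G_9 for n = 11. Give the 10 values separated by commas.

[0] 11 ≡ 2^(2 + 1) + 2 + 1 (base 2). Lift 3: 85. −1: 84.
[1] 84 ≡ 3^(3 + 1) + 3 (base 3). Lift 4: 1028. −1: 1027.
[2] 1027 ≡ 4^(4 + 1) + 3 (base 4). Lift 5: 15628. −1: 15627.
[3] 15627 ≡ 5^(5 + 1) + 2 (base 5). Lift 6: 279938. −1: 279937.
[4] 279937 ≡ 6^(6 + 1) + 1 (base 6). Lift 7: 5764802. −1: 5764801.
[5] 5764801 ≡ 7^(7 + 1) (base 7). Lift 8: 134217728. −1: 134217727.
[6] 134217727 ≡ 7·8^8 + 7·8^7 + 7·8^6 + 7·8^5 + 7·8^4 + 7·8^3 + 7·8^2 + 7·8 + 7 (base 8). Lift 9: 2749609303. −1: 2749609302.
[7] 2749609302 ≡ 7·9^9 + 7·9^7 + 7·9^6 + 7·9^5 + 7·9^4 + 7·9^3 + 7·9^2 + 7·9 + 6 (base 9). Lift 10: 70077777776. −1: 70077777775.
[8] 70077777775 ≡ 7·10^10 + 7·10^7 + 7·10^6 + 7·10^5 + 7·10^4 + 7·10^3 + 7·10^2 + 7·10 + 5 (base 10). Lift 11: 1997331745491. −1: 1997331745490.

11, 84, 1027, 15627, 279937, 5764801, 134217727, 2749609302, 70077777775, 1997331745490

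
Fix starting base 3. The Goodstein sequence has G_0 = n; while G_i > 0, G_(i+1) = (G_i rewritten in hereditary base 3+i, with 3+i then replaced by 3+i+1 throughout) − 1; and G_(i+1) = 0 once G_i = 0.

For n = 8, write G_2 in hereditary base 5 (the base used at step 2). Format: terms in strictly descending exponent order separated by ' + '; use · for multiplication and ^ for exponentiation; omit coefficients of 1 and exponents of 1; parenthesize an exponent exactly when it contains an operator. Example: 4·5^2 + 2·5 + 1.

2·5

G_0 = 8. HB_3(8) = 2·3 + 2. Bump = 10. G_1 = 9.
G_1 = 9. HB_4(9) = 2·4 + 1. Bump = 11. G_2 = 10.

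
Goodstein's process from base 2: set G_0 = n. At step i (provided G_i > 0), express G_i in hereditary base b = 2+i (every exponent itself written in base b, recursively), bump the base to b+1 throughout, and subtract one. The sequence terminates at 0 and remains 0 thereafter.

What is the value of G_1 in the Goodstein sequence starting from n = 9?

(0) 9|_2 = 2^(2 + 1) + 1 ↦ 3^(3 + 1) + 1|_3 = 82 ⇒ 81
(1) 81|_3 = 3^(3 + 1) ↦ 4^(4 + 1)|_4 = 1024 ⇒ 1023

81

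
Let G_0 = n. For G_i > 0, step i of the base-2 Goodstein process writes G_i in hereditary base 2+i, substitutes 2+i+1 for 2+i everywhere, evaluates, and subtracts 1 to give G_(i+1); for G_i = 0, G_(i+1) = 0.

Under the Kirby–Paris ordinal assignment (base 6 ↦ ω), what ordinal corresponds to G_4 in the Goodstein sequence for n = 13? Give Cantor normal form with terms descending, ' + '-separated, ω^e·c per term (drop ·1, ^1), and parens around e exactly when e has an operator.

i=0: 13 = 2^(2 + 1) + 2^2 + 1 (b=2); 2→3: 3^(3 + 1) + 3^3 + 1 = 109; 109−1 = 108
i=1: 108 = 3^(3 + 1) + 3^3 (b=3); 3→4: 4^(4 + 1) + 4^4 = 1280; 1280−1 = 1279
i=2: 1279 = 4^(4 + 1) + 3·4^3 + 3·4^2 + 3·4 + 3 (b=4); 4→5: 5^(5 + 1) + 3·5^3 + 3·5^2 + 3·5 + 3 = 16093; 16093−1 = 16092
i=3: 16092 = 5^(5 + 1) + 3·5^3 + 3·5^2 + 3·5 + 2 (b=5); 5→6: 6^(6 + 1) + 3·6^3 + 3·6^2 + 3·6 + 2 = 280712; 280712−1 = 280711
i=4: 280711 = 6^(6 + 1) + 3·6^3 + 3·6^2 + 3·6 + 1 (b=6); 6→7: 7^(7 + 1) + 3·7^3 + 3·7^2 + 3·7 + 1 = 5765999; 5765999−1 = 5765998

ω^(ω + 1) + ω^3·3 + ω^2·3 + ω·3 + 1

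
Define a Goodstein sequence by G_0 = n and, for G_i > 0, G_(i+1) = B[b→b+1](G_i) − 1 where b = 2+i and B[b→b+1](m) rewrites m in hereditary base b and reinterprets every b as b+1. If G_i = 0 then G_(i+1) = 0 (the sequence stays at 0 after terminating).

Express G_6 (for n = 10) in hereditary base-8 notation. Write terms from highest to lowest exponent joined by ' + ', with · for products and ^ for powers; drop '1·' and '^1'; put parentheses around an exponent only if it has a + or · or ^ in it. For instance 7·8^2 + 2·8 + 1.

(0) 10|_2 = 2^(2 + 1) + 2 ↦ 3^(3 + 1) + 3|_3 = 84 ⇒ 83
(1) 83|_3 = 3^(3 + 1) + 2 ↦ 4^(4 + 1) + 2|_4 = 1026 ⇒ 1025
(2) 1025|_4 = 4^(4 + 1) + 1 ↦ 5^(5 + 1) + 1|_5 = 15626 ⇒ 15625
(3) 15625|_5 = 5^(5 + 1) ↦ 6^(6 + 1)|_6 = 279936 ⇒ 279935
(4) 279935|_6 = 5·6^6 + 5·6^5 + 5·6^4 + 5·6^3 + 5·6^2 + 5·6 + 5 ↦ 5·7^7 + 5·7^5 + 5·7^4 + 5·7^3 + 5·7^2 + 5·7 + 5|_7 = 4215755 ⇒ 4215754
(5) 4215754|_7 = 5·7^7 + 5·7^5 + 5·7^4 + 5·7^3 + 5·7^2 + 5·7 + 4 ↦ 5·8^8 + 5·8^5 + 5·8^4 + 5·8^3 + 5·8^2 + 5·8 + 4|_8 = 84073324 ⇒ 84073323

5·8^8 + 5·8^5 + 5·8^4 + 5·8^3 + 5·8^2 + 5·8 + 3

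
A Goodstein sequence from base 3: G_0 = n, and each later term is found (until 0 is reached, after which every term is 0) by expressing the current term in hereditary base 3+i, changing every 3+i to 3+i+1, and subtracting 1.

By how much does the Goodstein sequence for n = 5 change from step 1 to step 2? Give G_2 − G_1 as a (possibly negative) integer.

0

step 0: 5 = 3 + 2; sub 4 for 3: 4 + 2; = 6; G_1 = 6−1 = 5
step 1: 5 = 4 + 1; sub 5 for 4: 5 + 1; = 6; G_2 = 6−1 = 5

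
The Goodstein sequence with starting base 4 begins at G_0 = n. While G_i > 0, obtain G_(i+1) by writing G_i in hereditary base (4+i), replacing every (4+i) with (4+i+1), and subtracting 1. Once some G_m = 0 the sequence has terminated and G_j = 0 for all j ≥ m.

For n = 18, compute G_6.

63

(0) 18|_4 = 4^2 + 2 ↦ 5^2 + 2|_5 = 27 ⇒ 26
(1) 26|_5 = 5^2 + 1 ↦ 6^2 + 1|_6 = 37 ⇒ 36
(2) 36|_6 = 6^2 ↦ 7^2|_7 = 49 ⇒ 48
(3) 48|_7 = 6·7 + 6 ↦ 6·8 + 6|_8 = 54 ⇒ 53
(4) 53|_8 = 6·8 + 5 ↦ 6·9 + 5|_9 = 59 ⇒ 58
(5) 58|_9 = 6·9 + 4 ↦ 6·10 + 4|_10 = 64 ⇒ 63
(6) 63|_10 = 6·10 + 3 ↦ 6·11 + 3|_11 = 69 ⇒ 68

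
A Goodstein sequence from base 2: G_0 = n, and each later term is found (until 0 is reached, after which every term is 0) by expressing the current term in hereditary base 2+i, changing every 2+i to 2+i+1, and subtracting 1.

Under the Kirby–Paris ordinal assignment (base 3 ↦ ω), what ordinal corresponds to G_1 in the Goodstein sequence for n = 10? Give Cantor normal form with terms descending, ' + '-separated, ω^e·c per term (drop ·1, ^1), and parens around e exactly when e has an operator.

G_0=10  [base 2] 2^(2 + 1) + 2  →[2↦3]→  3^(3 + 1) + 3 = 84  −1 ⇒ G_1=83
G_1=83  [base 3] 3^(3 + 1) + 2  →[3↦4]→  4^(4 + 1) + 2 = 1026  −1 ⇒ G_2=1025

ω^(ω + 1) + 2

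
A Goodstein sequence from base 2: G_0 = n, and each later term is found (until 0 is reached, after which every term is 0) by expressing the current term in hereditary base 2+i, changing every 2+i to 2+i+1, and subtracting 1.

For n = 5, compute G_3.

467

step 0: 5 = 2^2 + 1; sub 3 for 2: 3^3 + 1; = 28; G_1 = 28−1 = 27
step 1: 27 = 3^3; sub 4 for 3: 4^4; = 256; G_2 = 256−1 = 255
step 2: 255 = 3·4^3 + 3·4^2 + 3·4 + 3; sub 5 for 4: 3·5^3 + 3·5^2 + 3·5 + 3; = 468; G_3 = 468−1 = 467
step 3: 467 = 3·5^3 + 3·5^2 + 3·5 + 2; sub 6 for 5: 3·6^3 + 3·6^2 + 3·6 + 2; = 776; G_4 = 776−1 = 775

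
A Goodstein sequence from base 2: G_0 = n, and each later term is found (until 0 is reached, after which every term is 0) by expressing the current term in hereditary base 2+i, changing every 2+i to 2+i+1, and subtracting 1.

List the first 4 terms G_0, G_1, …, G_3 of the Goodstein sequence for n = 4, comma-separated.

base 2: 4 = 2^2; at 3: 3^3 = 27; next = 26
base 3: 26 = 2·3^2 + 2·3 + 2; at 4: 2·4^2 + 2·4 + 2 = 42; next = 41
base 4: 41 = 2·4^2 + 2·4 + 1; at 5: 2·5^2 + 2·5 + 1 = 61; next = 60

4, 26, 41, 60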